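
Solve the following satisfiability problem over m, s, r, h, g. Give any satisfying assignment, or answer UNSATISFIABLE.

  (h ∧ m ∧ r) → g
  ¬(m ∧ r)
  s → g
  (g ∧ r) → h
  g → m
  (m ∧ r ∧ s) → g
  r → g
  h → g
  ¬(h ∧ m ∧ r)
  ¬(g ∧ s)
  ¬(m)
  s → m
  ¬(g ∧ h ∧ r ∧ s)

Unit clause (¬m) forces m = False.
In (¬g ∨ m) only ¬g is left, so g = False.
In (g ∨ ¬r) only ¬r is left, so r = False.
In (g ∨ ¬h) only ¬h is left, so h = False.
In (m ∨ ¬s) only ¬s is left, so s = False.
All clauses satisfied.

m=F, s=F, r=F, h=F, g=F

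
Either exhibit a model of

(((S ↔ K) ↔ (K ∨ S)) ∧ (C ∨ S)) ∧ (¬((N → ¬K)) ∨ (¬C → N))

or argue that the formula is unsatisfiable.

K=T, N=T, C=T, S=T

  ((S ↔ K) ↔ (K ∨ S)) ∧ (C ∨ S) = True
    (S ↔ K) ↔ (K ∨ S) = True
      S ↔ K = True
      K ∨ S = True
    C ∨ S = True
  ¬((N → ¬K)) ∨ (¬C → N) = True
    ¬((N → ¬K)) = True
      N → ¬K = False
        ¬K = False
    ¬C → N = True
      ¬C = False
Both conjuncts True, so the formula holds.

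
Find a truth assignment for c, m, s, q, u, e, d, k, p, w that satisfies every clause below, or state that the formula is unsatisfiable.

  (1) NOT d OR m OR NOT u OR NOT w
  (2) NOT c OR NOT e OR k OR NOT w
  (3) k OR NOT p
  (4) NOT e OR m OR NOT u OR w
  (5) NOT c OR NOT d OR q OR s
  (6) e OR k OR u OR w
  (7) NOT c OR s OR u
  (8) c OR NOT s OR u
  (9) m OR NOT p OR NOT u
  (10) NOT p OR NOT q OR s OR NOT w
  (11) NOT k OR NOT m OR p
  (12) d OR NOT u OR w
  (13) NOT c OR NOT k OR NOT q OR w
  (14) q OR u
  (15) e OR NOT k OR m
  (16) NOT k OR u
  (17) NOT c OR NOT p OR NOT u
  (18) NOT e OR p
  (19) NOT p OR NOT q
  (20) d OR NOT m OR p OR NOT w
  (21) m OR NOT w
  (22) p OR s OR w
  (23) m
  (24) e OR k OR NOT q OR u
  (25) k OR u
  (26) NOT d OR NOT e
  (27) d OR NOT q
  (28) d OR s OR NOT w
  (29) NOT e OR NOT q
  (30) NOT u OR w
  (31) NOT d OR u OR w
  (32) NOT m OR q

c: True; m: True; s: True; q: True; u: True; e: False; d: True; k: False; p: False; w: True

Unit clause (m) forces m = True.
In (NOT m OR q) only q is left, so q = True.
In (NOT p OR NOT q) only NOT p is left, so p = False.
In (d OR NOT q) only d is left, so d = True.
In (NOT e OR NOT q) only NOT e is left, so e = False.
In (NOT k OR NOT m OR p) only NOT k is left, so k = False.
In (e OR k OR NOT q OR u) only u is left, so u = True.
In (NOT u OR w) only w is left, so w = True.
Set c = True.
Set s = True.
All clauses satisfied.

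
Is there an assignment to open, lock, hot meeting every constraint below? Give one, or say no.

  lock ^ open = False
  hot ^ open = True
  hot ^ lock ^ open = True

open=F, lock=F, hot=T

lock ^ open = F ^ F = False ✓
hot ^ open = T ^ F = True ✓
hot ^ lock ^ open = T ^ F ^ F = True ✓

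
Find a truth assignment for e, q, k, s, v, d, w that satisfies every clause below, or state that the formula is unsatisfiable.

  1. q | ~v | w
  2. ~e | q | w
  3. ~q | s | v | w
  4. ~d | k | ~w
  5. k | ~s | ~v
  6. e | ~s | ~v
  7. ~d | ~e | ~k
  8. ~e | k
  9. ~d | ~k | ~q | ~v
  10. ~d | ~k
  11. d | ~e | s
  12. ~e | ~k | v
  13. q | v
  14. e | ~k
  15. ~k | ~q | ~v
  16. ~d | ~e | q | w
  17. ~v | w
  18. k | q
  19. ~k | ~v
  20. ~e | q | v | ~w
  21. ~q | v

Try e = True:
  (~e | k) forces k = True.
  (~d | ~e | ~k) forces d = False.
  (d | ~e | s) forces s = True.
  (~e | ~k | v) forces v = True.
  clause (~k | ~v) is falsified — backtrack.
So e = False.
  then (e | ~k) forces k = False.
  then (k | q) forces q = True.
  then (~q | v) forces v = True.
  then (k | ~s | ~v) forces s = False.
  then (~v | w) forces w = True.
  then (~d | k | ~w) forces d = False.
All clauses satisfied.

e = False, q = True, k = False, s = False, v = True, d = False, w = True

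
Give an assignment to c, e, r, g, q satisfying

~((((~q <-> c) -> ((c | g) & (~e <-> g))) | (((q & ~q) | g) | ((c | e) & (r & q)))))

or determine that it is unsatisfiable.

c = True, e = False, r = False, g = False, q = False

  ~((((~q <-> c) -> ((c | g) & (~e <-> g))) | (((q & ~q) | g) | ((c | e) & (r & q))))) = True
    ((~q <-> c) -> ((c | g) & (~e <-> g))) | (((q & ~q) | g) | ((c | e) & (r & q))) = False
      (~q <-> c) -> ((c | g) & (~e <-> g)) = False
        ~q <-> c = True
          ~q = True
        (c | g) & (~e <-> g) = False
          c | g = True
          ~e <-> g = False
            ~e = True
      ((q & ~q) | g) | ((c | e) & (r & q)) = False
        (q & ~q) | g = False
          q & ~q = False
            ~q = True
        (c | e) & (r & q) = False
          c | e = True
          r & q = False
The formula evaluates to True.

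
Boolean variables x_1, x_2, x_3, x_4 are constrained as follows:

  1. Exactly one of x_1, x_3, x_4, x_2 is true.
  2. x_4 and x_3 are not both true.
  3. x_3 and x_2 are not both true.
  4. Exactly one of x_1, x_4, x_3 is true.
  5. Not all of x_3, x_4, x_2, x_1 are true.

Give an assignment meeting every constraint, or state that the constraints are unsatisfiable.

x_1 = False; x_2 = False; x_3 = True; x_4 = False

  (1) {x_1, x_3, x_4, x_2}: 1 true — exactly one ✓
  (2) x_4=F, x_3=T — not both ✓
  (3) x_3=T, x_2=F — not both ✓
  (4) {x_1, x_4, x_3}: 1 true — exactly one ✓
  (5) {x_3, x_4, x_2, x_1}: 1/4 true — not all ✓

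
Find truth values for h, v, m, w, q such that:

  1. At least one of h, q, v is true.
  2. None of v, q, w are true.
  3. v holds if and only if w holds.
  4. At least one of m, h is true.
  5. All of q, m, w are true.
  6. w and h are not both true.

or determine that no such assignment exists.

Unsatisfiable — no assignment works.

Case w = True:
  Constraint (2) is violated (w=T) — contradiction.
Case w = False:
  Constraint (5) is violated (w=F) — contradiction.
Both cases fail — unsatisfiable.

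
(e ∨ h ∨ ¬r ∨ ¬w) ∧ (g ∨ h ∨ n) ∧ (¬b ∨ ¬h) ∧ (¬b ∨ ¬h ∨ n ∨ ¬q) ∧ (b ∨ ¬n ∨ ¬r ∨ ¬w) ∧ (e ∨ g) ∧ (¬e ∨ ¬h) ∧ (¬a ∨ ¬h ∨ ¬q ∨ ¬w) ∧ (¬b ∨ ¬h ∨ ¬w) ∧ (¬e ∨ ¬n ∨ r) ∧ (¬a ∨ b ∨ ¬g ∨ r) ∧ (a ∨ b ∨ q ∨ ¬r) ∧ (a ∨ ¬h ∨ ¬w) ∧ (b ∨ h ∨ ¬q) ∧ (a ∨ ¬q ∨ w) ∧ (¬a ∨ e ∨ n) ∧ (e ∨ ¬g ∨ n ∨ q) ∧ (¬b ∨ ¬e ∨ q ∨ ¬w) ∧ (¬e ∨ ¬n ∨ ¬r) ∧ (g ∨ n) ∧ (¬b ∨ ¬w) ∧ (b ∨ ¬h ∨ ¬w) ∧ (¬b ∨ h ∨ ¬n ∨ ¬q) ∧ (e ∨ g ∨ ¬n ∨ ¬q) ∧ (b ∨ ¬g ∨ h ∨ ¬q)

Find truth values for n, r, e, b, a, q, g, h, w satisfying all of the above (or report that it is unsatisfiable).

Set n = False.
  then (g ∨ n) forces g = True.
Set r = True.
Try e = False:
  (¬a ∨ e ∨ n) forces a = False.
  (e ∨ ¬g ∨ n ∨ q) forces q = True.
  (a ∨ ¬q ∨ w) forces w = True.
  (e ∨ h ∨ ¬r ∨ ¬w) forces h = True.
  clause (a ∨ ¬h ∨ ¬w) is falsified — backtrack.
So e = True.
  then (¬e ∨ ¬h) forces h = False.
Set b = True.
  then (¬b ∨ ¬w) forces w = False.
Set a = True.
Set q = True.
All clauses satisfied.

n = False; r = True; e = True; b = True; a = True; q = True; g = True; h = False; w = False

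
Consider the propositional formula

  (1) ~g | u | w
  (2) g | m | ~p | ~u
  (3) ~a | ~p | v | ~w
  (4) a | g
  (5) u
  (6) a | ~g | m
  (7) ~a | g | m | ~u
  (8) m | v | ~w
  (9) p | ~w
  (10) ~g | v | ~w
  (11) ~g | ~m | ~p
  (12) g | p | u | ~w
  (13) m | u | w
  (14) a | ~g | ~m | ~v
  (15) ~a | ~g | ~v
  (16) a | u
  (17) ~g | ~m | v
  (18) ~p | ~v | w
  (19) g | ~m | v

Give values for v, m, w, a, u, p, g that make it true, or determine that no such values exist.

v = False; m = False; w = False; a = True; u = True; p = True; g = True

Unit clause (u) forces u = True.
Set v = False.
Try m = True:
  (~g | ~m | v) forces g = False.
  clause (g | ~m | v) is falsified — backtrack.
So m = False.
  then (m | v | ~w) forces w = False.
Set a = True.
  then (~a | g | m | ~u) forces g = True.
Set p = True.
All clauses satisfied.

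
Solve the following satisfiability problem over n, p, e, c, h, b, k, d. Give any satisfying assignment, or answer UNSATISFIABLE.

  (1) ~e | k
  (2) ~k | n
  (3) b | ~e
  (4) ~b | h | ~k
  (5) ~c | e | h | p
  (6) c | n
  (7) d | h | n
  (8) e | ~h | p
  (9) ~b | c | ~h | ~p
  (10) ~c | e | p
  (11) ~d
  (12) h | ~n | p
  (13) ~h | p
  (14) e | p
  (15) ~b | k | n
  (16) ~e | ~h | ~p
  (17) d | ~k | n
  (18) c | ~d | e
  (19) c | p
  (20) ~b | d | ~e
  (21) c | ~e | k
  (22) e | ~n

Unit clause (~d) forces d = False.
Try n = True:
  (e | ~n) forces e = True.
  (~e | k) forces k = True.
  (b | ~e) forces b = True.
  clause (~b | d | ~e) is falsified — backtrack.
So n = False.
  then (~k | n) forces k = False.
  then (c | n) forces c = True.
  then (d | h | n) forces h = True.
  then (~h | p) forces p = True.
  then (~b | k | n) forces b = False.
  then (~e | ~h | ~p) forces e = False.
All clauses satisfied.

n=F; p=T; e=F; c=T; h=T; b=F; k=F; d=F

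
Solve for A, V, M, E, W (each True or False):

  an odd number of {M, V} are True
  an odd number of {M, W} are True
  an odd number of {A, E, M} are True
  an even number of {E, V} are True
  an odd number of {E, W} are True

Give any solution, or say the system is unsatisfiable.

Adding constraints 1, 2, 4, 5 mod 2: every variable appears an even number of times on the left, so the left side is 0.
But the right sides sum to 1 (mod 2). 0 ≠ 1 — the system is inconsistent.

No satisfying assignment exists.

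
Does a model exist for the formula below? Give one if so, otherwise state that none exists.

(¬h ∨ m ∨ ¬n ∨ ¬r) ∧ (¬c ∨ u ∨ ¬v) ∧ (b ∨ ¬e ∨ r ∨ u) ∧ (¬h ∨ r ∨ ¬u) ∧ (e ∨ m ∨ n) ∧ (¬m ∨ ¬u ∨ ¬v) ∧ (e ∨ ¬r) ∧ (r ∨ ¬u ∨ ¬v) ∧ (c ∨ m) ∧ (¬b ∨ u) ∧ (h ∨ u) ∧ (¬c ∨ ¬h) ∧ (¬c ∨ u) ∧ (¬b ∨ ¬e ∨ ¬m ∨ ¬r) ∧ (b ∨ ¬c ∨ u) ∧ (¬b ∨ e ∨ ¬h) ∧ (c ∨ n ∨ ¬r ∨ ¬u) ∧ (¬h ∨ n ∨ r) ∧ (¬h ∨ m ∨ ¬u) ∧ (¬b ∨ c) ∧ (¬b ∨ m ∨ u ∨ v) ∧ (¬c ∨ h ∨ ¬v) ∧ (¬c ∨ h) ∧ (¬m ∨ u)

e: True; r: True; m: True; u: True; v: False; b: False; h: False; n: True; c: False

Set e = True.
Set r = True.
Try m = False:
  (c ∨ m) forces c = True.
  (¬c ∨ ¬h) forces h = False.
  clause (¬c ∨ h) is falsified — backtrack.
So m = True.
  then (¬b ∨ ¬e ∨ ¬m ∨ ¬r) forces b = False.
  then (¬m ∨ u) forces u = True.
  then (¬m ∨ ¬u ∨ ¬v) forces v = False.
Set h = False.
  then (¬c ∨ h) forces c = False.
  then (c ∨ n ∨ ¬r ∨ ¬u) forces n = True.
All clauses satisfied.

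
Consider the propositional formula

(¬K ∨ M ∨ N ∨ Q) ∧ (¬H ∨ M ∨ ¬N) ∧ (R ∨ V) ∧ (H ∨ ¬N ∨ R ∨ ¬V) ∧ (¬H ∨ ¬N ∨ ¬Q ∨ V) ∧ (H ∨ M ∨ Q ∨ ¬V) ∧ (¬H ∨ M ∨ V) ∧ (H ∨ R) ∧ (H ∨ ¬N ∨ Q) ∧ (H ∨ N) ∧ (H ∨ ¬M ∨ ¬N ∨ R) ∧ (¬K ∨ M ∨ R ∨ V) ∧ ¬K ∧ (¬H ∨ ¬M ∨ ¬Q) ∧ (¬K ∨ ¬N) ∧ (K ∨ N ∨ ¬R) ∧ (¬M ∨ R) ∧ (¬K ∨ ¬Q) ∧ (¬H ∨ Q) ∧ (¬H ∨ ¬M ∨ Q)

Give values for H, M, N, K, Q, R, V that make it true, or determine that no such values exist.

H=T, M=F, N=F, K=F, Q=T, R=F, V=T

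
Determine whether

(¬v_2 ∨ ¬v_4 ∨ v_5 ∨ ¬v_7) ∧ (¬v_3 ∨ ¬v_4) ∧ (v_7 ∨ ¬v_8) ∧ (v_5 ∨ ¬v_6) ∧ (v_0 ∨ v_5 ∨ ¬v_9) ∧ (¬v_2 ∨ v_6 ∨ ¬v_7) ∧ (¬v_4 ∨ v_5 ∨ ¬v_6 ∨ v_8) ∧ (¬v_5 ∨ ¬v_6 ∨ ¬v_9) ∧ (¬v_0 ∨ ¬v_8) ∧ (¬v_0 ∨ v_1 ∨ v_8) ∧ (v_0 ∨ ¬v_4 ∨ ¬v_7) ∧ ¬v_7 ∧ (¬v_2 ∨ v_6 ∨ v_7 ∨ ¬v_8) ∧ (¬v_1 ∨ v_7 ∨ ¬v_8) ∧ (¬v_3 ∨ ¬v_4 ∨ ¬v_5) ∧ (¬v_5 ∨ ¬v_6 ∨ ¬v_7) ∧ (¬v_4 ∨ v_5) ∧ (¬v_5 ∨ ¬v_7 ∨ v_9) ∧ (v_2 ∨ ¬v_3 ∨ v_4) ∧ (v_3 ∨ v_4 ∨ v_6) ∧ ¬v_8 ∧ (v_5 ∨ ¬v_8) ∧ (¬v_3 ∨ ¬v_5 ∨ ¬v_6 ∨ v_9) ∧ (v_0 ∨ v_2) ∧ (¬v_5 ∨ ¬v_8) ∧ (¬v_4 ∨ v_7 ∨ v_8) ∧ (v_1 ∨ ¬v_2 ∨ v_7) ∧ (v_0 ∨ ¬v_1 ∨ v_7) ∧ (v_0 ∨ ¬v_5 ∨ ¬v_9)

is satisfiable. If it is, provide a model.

Unit clause (¬v_7) forces v_7 = False.
Unit clause (¬v_8) forces v_8 = False.
In (¬v_4 ∨ v_7 ∨ v_8) only ¬v_4 is left, so v_4 = False.
Set v_0 = True.
  then (¬v_0 ∨ v_1 ∨ v_8) forces v_1 = True.
Set v_2 = True.
Set v_3 = True.
Set v_5 = False.
  then (v_5 ∨ ¬v_6) forces v_6 = False.
Set v_9 = True.
All clauses satisfied.

v_0: True, v_1: True, v_2: True, v_3: True, v_4: False, v_5: False, v_6: False, v_7: False, v_8: False, v_9: True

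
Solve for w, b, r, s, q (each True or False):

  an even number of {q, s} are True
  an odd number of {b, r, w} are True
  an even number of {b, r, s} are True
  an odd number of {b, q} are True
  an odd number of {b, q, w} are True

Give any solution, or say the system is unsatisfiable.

w = False; b = False; r = True; s = True; q = True

{q, s}: 2 true → even ✓
{b, r, w}: 1 true → odd ✓
{b, r, s}: 2 true → even ✓
{b, q}: 1 true → odd ✓
{b, q, w}: 1 true → odd ✓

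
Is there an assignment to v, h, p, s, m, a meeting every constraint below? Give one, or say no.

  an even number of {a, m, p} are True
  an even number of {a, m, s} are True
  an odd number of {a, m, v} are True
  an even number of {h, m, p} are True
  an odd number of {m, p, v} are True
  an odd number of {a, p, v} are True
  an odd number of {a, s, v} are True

v=T, h=F, p=F, s=F, m=F, a=F

{a, m, p}: 0 true → even ✓
{a, m, s}: 0 true → even ✓
{a, m, v}: 1 true → odd ✓
{h, m, p}: 0 true → even ✓
{m, p, v}: 1 true → odd ✓
{a, p, v}: 1 true → odd ✓
{a, s, v}: 1 true → odd ✓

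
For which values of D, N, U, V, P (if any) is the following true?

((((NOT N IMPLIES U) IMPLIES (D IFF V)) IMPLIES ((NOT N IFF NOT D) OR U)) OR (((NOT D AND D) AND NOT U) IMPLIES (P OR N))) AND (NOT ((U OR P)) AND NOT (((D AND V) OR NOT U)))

Case U = True: the conjunct NOT ((U OR P)) becomes NOT ((True OR P)) = False.
Case U = False: the conjunct NOT (((D AND V) OR NOT U)) becomes NOT (((D AND V) OR True)) = False.
Both cases fail — unsatisfiable.

UNSATISFIABLE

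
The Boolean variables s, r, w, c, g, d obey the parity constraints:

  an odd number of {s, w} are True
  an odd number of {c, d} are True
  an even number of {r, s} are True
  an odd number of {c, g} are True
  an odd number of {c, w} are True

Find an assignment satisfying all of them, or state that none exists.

s = False; r = False; w = True; c = False; g = True; d = True

{s, w}: 1 true → odd ✓
{c, d}: 1 true → odd ✓
{r, s}: 0 true → even ✓
{c, g}: 1 true → odd ✓
{c, w}: 1 true → odd ✓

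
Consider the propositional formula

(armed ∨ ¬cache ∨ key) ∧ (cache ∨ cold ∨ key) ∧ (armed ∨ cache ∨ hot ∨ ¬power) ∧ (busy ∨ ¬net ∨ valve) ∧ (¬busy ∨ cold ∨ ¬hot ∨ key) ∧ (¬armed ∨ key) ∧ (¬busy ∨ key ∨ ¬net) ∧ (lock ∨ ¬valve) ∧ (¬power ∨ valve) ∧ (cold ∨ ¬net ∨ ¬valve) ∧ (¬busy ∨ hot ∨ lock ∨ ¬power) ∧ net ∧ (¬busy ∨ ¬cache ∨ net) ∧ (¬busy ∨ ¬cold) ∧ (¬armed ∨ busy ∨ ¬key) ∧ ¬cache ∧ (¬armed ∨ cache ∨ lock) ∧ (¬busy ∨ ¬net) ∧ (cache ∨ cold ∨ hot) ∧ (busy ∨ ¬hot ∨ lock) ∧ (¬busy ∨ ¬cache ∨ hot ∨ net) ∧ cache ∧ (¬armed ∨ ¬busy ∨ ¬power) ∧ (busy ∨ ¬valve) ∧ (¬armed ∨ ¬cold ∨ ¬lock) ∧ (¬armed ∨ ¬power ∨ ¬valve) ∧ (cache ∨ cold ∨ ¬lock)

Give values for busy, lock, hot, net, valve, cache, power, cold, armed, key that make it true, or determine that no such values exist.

No satisfying assignment exists.

Case cache = True:
  Clause (¬cache) is falsified — contradiction.
Case cache = False:
  Clause (cache) is falsified — contradiction.
Both cases fail, so the formula is unsatisfiable.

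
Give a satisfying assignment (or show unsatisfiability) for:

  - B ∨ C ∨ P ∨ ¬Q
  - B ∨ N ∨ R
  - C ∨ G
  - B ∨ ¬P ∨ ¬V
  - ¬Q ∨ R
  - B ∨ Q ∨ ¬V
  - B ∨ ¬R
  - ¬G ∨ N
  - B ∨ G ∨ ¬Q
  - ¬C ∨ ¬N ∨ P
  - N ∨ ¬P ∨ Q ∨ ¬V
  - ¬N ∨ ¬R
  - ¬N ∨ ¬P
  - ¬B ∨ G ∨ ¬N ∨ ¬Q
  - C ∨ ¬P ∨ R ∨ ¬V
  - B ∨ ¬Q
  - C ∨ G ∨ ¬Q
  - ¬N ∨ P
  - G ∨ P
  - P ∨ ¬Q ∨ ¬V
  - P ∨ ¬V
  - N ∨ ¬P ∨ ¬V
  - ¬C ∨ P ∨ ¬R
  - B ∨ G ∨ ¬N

V=F; R=F; G=F; B=T; C=T; N=F; P=T; Q=F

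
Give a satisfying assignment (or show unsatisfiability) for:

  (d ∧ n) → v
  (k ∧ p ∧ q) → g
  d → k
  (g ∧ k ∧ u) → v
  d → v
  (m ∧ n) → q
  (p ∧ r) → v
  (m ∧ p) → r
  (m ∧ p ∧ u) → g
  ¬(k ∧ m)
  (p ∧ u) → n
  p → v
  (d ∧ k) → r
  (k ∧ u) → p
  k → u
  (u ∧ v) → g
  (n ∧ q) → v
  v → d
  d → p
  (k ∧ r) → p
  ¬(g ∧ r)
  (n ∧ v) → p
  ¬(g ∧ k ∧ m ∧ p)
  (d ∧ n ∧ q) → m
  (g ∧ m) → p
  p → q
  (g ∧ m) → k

q = True; g = False; u = False; n = False; m = False; d = False; v = False; r = True; p = False; k = False

Set q = True.
Set g = False.
Set u = False.
  then (¬k ∨ u) forces k = False.
  then (¬d ∨ k) forces d = False.
  then (d ∨ ¬v) forces v = False.
  then (¬p ∨ v) forces p = False.
  then (¬n ∨ ¬q ∨ v) forces n = False.
Set m = False.
Set r = True.
All clauses satisfied.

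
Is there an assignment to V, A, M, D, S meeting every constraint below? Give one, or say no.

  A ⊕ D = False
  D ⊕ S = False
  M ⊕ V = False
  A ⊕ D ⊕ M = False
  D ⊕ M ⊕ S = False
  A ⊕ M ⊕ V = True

V: False; A: True; M: False; D: True; S: True

A ⊕ D = T ⊕ T = False ✓
D ⊕ S = T ⊕ T = False ✓
M ⊕ V = F ⊕ F = False ✓
A ⊕ D ⊕ M = T ⊕ T ⊕ F = False ✓
D ⊕ M ⊕ S = T ⊕ F ⊕ T = False ✓
A ⊕ M ⊕ V = T ⊕ F ⊕ F = True ✓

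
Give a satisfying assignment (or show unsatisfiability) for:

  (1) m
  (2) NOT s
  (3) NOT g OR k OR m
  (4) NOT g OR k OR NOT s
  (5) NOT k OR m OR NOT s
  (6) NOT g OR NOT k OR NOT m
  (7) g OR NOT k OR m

m: True; k: False; s: False; g: True

Unit clause (m) forces m = True.
Unit clause (NOT s) forces s = False.
Set k = False.
Set g = True.
Check each clause:
  (m): m holds.
  (NOT s): NOT s holds.
  (NOT g OR k OR m): m holds.
  (NOT g OR k OR NOT s): NOT s holds.
  (NOT k OR m OR NOT s): NOT k holds.
  (NOT g OR NOT k OR NOT m): NOT k holds.
  (g OR NOT k OR m): g holds.
All clauses satisfied.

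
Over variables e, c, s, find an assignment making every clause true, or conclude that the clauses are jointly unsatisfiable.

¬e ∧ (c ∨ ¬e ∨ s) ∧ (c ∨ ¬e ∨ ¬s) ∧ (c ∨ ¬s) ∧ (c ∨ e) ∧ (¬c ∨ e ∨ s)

Unit clause (¬e) forces e = False.
In (c ∨ e) only c is left, so c = True.
In (¬c ∨ e ∨ s) only s is left, so s = True.
All clauses satisfied.

e = False, c = True, s = True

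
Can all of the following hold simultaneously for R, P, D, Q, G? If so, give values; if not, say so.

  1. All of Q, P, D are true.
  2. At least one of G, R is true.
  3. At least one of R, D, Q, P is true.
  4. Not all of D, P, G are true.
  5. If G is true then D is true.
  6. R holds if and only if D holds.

R = True, P = True, D = True, Q = True, G = False

  (1) {Q, P, D}: all 3 true ✓
  (2) {G, R}: 1 true — at least one ✓
  (3) {R, D, Q, P}: 4 true — at least one ✓
  (4) {D, P, G}: 2/3 true — not all ✓
  (5) G=F ⇒ D: vacuous ✓
  (6) R=T, D=T — same ✓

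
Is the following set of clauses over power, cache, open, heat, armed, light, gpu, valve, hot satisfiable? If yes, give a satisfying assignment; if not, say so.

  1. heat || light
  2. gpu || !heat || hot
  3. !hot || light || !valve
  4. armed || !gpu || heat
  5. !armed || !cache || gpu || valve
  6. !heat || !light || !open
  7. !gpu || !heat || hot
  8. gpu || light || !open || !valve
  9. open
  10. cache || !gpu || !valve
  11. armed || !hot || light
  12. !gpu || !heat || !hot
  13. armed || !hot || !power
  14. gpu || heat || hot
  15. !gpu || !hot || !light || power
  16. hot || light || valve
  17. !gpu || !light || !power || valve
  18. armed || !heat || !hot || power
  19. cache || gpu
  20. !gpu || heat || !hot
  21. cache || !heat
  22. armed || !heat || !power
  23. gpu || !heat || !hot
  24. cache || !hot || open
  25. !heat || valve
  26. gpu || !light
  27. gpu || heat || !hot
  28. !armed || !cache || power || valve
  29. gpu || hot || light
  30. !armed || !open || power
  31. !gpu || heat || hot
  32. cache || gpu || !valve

Unsatisfiable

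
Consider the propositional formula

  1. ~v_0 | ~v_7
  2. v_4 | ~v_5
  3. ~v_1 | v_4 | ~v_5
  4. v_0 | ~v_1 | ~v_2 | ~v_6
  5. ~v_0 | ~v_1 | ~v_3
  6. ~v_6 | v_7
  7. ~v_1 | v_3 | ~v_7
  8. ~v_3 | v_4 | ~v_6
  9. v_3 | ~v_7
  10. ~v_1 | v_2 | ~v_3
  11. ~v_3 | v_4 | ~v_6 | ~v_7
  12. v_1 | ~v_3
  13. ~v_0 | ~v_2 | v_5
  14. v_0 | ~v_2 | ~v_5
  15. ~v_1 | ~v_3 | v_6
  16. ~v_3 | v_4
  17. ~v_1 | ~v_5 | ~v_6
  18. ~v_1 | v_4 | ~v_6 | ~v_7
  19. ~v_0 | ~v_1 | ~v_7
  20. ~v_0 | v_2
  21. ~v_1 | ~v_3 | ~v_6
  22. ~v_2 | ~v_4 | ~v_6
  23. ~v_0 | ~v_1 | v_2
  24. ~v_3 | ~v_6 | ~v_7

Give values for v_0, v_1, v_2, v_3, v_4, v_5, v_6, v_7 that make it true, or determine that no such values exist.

v_0 = False, v_1 = False, v_2 = True, v_3 = False, v_4 = True, v_5 = False, v_6 = False, v_7 = False

Set v_0 = False.
Set v_1 = False.
  then (v_1 | ~v_3) forces v_3 = False.
  then (v_3 | ~v_7) forces v_7 = False.
  then (~v_6 | v_7) forces v_6 = False.
Set v_2 = True.
  then (v_0 | ~v_2 | ~v_5) forces v_5 = False.
Set v_4 = True.
All clauses satisfied.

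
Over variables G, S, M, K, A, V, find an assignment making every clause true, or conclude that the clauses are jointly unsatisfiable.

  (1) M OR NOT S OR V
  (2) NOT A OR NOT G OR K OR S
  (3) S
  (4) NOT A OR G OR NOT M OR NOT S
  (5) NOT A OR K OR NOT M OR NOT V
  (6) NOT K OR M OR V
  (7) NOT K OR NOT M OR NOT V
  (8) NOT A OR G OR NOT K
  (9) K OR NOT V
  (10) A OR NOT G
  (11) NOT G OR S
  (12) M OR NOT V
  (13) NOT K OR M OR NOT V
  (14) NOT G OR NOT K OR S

Unit clause (S) forces S = True.
Set G = False.
Try M = False:
  (M OR NOT S OR V) forces V = True.
  clause (M OR NOT V) is falsified — backtrack.
So M = True.
  then (NOT A OR G OR NOT M OR NOT S) forces A = False.
Set K = False.
  then (K OR NOT V) forces V = False.
All clauses satisfied.

G=F; S=T; M=T; K=F; A=F; V=F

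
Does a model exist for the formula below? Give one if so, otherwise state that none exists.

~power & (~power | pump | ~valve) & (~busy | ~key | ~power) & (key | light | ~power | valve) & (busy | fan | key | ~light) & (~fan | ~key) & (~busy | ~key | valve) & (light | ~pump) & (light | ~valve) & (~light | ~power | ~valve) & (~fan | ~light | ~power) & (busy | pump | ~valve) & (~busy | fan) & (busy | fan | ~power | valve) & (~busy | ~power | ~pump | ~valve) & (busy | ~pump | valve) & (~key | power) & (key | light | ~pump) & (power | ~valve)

key = False; power = False; busy = True; fan = True; pump = True; valve = False; light = True

Unit clause (~power) forces power = False.
In (~key | power) only ~key is left, so key = False.
In (power | ~valve) only ~valve is left, so valve = False.
Set busy = True.
  then (~busy | fan) forces fan = True.
Set pump = True.
  then (light | ~pump) forces light = True.
All clauses satisfied.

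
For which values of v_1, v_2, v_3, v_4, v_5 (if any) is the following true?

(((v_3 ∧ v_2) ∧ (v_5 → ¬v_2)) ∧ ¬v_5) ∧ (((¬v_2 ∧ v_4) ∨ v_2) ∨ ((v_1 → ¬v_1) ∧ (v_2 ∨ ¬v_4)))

v_1: False; v_2: True; v_3: True; v_4: False; v_5: False

  ((v_3 ∧ v_2) ∧ (v_5 → ¬v_2)) ∧ ¬v_5 = True
    (v_3 ∧ v_2) ∧ (v_5 → ¬v_2) = True
      v_3 ∧ v_2 = True
      v_5 → ¬v_2 = True
        ¬v_2 = False
    ¬v_5 = True
  ((¬v_2 ∧ v_4) ∨ v_2) ∨ ((v_1 → ¬v_1) ∧ (v_2 ∨ ¬v_4)) = True
    (¬v_2 ∧ v_4) ∨ v_2 = True
      ¬v_2 ∧ v_4 = False
        ¬v_2 = False
    (v_1 → ¬v_1) ∧ (v_2 ∨ ¬v_4) = True
      v_1 → ¬v_1 = True
        ¬v_1 = True
      v_2 ∨ ¬v_4 = True
        ¬v_4 = True
Both conjuncts True, so the formula holds.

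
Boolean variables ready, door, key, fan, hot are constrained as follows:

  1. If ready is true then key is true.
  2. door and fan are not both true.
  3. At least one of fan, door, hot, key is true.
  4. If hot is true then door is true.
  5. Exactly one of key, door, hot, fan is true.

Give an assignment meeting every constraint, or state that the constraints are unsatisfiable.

ready: False, door: False, key: False, fan: True, hot: False

  (1) ready=F ⇒ key: vacuous ✓
  (2) door=F, fan=T — not both ✓
  (3) {fan, door, hot, key}: 1 true — at least one ✓
  (4) hot=F ⇒ door: vacuous ✓
  (5) {key, door, hot, fan}: 1 true — exactly one ✓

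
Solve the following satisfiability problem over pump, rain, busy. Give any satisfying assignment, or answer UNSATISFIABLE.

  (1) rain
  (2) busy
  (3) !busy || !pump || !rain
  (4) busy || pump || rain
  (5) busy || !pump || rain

pump=F, rain=T, busy=T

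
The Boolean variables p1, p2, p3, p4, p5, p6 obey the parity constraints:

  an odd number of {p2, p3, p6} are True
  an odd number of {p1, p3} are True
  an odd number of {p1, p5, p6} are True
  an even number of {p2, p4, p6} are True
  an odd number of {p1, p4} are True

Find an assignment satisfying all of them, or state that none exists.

Adding constraints 1, 2, 4, 5 mod 2: every variable appears an even number of times on the left, so the left side is 0.
But the right sides sum to 1 (mod 2). 0 ≠ 1 — the system is inconsistent.

No satisfying assignment exists.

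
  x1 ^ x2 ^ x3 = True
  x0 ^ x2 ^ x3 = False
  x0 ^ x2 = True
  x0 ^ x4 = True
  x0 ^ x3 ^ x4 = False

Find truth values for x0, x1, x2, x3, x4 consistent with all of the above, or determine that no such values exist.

x0: True, x1: False, x2: False, x3: True, x4: False

x1 ^ x2 ^ x3 = F ^ F ^ T = True ✓
x0 ^ x2 ^ x3 = T ^ F ^ T = False ✓
x0 ^ x2 = T ^ F = True ✓
x0 ^ x4 = T ^ F = True ✓
x0 ^ x3 ^ x4 = T ^ T ^ F = False ✓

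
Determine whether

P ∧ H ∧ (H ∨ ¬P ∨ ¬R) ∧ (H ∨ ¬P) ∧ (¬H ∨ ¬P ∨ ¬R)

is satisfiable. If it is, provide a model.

Unit clause (P) forces P = True.
Unit clause (H) forces H = True.
In (¬H ∨ ¬P ∨ ¬R) only ¬R is left, so R = False.
Check each clause:
  (P): P holds.
  (H): H holds.
  (H ∨ ¬P ∨ ¬R): H holds.
  (H ∨ ¬P): H holds.
  (¬H ∨ ¬P ∨ ¬R): ¬R holds.
All clauses satisfied.

H: True, P: True, R: False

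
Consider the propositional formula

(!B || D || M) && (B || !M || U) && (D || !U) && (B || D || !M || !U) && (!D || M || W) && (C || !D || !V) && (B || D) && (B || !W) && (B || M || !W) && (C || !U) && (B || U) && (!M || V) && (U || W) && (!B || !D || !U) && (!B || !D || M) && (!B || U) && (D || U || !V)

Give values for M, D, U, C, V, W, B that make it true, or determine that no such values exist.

M = True; D = True; U = True; C = True; V = True; W = False; B = False

Set M = True.
  then (!M || V) forces V = True.
Try D = False:
  (D || !U) forces U = False.
  clause (D || U || !V) is falsified — backtrack.
So D = True.
  then (C || !D || !V) forces C = True.
Set U = True.
  then (!B || !D || !U) forces B = False.
  then (B || !W) forces W = False.
All clauses satisfied.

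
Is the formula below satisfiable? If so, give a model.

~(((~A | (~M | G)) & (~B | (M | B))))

B=F, G=F, M=T, A=T

  ~(((~A | (~M | G)) & (~B | (M | B)))) = True
    (~A | (~M | G)) & (~B | (M | B)) = False
      ~A | (~M | G) = False
        ~A = False
        ~M | G = False
          ~M = False
      ~B | (M | B) = True
        ~B = True
        M | B = True
The formula evaluates to True.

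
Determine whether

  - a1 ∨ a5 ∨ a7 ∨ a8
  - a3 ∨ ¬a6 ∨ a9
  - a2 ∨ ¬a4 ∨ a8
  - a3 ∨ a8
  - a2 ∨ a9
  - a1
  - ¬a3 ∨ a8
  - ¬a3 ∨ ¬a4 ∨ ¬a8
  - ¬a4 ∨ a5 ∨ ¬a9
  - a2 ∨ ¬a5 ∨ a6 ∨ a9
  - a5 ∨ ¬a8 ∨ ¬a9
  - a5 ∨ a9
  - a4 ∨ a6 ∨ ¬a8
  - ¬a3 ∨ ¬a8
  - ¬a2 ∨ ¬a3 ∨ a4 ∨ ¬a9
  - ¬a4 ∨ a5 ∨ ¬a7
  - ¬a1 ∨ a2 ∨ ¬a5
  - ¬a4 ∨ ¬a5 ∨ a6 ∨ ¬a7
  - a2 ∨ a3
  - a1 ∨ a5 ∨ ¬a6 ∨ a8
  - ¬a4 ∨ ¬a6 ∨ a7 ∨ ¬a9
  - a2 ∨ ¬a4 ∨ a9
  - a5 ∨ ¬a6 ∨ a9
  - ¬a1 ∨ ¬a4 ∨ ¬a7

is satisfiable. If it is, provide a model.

Unit clause (a1) forces a1 = True.
Set a2 = True.
Try a3 = True:
  (¬a3 ∨ a8) forces a8 = True.
  clause (¬a3 ∨ ¬a8) is falsified — backtrack.
So a3 = False.
  then (a3 ∨ a8) forces a8 = True.
Set a4 = False.
  then (a4 ∨ a6 ∨ ¬a8) forces a6 = True.
  then (a3 ∨ ¬a6 ∨ a9) forces a9 = True.
  then (a5 ∨ ¬a8 ∨ ¬a9) forces a5 = True.
Set a7 = False.
All clauses satisfied.

a1 = True; a2 = True; a3 = False; a4 = False; a5 = True; a6 = True; a7 = False; a8 = True; a9 = True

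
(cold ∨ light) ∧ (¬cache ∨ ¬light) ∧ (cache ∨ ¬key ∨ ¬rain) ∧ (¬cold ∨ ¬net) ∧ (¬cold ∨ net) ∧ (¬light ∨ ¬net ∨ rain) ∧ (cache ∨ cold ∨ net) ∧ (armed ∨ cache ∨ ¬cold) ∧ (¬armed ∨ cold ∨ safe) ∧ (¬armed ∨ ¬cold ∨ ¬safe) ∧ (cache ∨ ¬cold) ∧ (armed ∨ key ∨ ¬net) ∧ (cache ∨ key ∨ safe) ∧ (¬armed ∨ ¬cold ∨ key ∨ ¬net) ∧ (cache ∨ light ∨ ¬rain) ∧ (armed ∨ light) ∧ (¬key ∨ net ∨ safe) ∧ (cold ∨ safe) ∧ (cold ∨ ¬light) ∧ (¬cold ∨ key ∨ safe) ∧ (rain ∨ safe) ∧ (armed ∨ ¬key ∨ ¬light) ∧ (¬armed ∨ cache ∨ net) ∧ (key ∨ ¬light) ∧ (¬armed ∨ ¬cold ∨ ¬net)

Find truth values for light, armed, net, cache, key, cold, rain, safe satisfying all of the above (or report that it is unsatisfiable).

Case cold = True:
  (¬cold ∨ ¬net) forces net = False.
  Clause (¬cold ∨ net) is falsified — contradiction.
Case cold = False:
  (cold ∨ light) forces light = True.
  Clause (cold ∨ ¬light) is falsified — contradiction.
Both cases fail, so the formula is unsatisfiable.

The formula is unsatisfiable.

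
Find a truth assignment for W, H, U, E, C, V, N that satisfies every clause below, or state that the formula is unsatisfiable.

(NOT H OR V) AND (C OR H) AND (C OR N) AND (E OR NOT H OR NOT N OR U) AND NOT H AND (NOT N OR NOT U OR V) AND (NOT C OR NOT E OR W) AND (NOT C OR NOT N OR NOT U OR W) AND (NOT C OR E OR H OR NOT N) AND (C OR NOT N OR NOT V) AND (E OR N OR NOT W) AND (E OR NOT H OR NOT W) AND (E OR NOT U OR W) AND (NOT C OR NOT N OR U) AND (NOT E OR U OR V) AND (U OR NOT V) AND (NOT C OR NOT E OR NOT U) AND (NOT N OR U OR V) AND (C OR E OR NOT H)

W: False, H: False, U: False, E: False, C: True, V: False, N: False

Unit clause (NOT H) forces H = False.
In (C OR H) only C is left, so C = True.
Set W = False.
  then (NOT C OR NOT E OR W) forces E = False.
  then (NOT C OR E OR H OR NOT N) forces N = False.
  then (E OR NOT U OR W) forces U = False.
  then (U OR NOT V) forces V = False.
All clauses satisfied.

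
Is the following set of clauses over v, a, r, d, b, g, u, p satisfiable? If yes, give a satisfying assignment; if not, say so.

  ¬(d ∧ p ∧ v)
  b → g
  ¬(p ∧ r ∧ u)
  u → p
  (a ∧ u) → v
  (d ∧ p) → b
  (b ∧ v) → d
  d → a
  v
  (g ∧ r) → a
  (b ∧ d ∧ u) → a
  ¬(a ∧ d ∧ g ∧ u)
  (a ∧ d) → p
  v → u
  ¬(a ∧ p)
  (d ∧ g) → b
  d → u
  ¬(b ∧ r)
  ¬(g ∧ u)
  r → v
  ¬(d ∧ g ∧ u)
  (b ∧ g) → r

v=T; a=F; r=F; d=F; b=F; g=F; u=T; p=T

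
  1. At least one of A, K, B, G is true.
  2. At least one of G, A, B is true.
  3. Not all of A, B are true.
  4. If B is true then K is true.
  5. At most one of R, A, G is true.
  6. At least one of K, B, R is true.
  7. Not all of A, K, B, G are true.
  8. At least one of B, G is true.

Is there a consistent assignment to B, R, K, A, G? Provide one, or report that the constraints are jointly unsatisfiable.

B=F; R=F; K=T; A=F; G=T

  (1) {A, K, B, G}: 2 true — at least one ✓
  (2) {G, A, B}: 1 true — at least one ✓
  (3) {A, B}: 0/2 true — not all ✓
  (4) B=F ⇒ K: vacuous ✓
  (5) {R, A, G}: 1 true — at most one ✓
  (6) {K, B, R}: 1 true — at least one ✓
  (7) {A, K, B, G}: 2/4 true — not all ✓
  (8) {B, G}: 1 true — at least one ✓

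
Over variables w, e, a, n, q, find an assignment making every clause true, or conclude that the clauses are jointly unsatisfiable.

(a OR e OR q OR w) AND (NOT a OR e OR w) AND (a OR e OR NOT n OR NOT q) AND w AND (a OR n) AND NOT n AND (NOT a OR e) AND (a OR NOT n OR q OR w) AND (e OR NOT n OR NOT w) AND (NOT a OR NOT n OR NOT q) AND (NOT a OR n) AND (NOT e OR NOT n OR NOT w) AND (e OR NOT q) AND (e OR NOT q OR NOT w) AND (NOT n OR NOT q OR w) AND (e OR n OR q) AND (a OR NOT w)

Case w = True:
  (NOT n) forces n = False.
  (a OR n) forces a = True.
  Clause (NOT a OR n) is falsified — contradiction.
Case w = False:
  Clause (w) is falsified — contradiction.
Both cases fail, so the formula is unsatisfiable.

Unsatisfiable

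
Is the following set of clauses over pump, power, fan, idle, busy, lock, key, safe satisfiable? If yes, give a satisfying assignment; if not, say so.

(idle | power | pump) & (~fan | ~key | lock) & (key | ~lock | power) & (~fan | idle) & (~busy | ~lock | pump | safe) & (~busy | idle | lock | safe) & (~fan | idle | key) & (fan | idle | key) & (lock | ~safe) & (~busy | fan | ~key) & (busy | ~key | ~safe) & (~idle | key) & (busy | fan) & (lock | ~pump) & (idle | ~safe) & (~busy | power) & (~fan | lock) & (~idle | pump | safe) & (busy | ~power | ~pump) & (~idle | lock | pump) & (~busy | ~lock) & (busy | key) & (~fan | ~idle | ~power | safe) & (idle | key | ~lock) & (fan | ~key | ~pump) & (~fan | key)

pump = True; power = False; fan = True; idle = True; busy = False; lock = True; key = True; safe = False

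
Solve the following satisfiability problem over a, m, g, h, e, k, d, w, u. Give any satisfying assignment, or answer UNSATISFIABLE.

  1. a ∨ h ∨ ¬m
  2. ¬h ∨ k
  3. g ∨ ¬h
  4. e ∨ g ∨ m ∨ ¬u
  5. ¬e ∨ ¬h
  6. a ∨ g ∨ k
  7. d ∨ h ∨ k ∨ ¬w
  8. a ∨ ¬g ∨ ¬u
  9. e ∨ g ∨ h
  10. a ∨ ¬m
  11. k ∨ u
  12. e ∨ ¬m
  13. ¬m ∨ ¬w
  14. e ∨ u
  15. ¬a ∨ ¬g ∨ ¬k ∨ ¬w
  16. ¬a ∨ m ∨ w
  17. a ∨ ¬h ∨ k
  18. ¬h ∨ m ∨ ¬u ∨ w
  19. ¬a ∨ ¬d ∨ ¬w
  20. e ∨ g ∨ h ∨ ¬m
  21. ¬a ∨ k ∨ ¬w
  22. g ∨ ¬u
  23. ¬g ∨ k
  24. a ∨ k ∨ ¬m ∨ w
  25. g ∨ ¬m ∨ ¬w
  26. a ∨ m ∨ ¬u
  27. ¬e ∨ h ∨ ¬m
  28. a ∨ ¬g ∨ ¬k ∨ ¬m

a: True; m: False; g: False; h: False; e: True; k: True; d: False; w: True; u: False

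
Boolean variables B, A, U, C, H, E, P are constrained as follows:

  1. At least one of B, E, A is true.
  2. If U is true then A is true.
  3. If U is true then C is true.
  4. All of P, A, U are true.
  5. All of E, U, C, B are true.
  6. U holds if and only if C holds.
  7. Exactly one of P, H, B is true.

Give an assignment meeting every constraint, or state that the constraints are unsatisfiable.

Unsatisfiable

Case B = True:
  (4) forces P = True.
  Constraint (7) is violated (P=T, B=T) — contradiction.
Case B = False:
  Constraint (5) is violated (B=F) — contradiction.
Both cases fail — unsatisfiable.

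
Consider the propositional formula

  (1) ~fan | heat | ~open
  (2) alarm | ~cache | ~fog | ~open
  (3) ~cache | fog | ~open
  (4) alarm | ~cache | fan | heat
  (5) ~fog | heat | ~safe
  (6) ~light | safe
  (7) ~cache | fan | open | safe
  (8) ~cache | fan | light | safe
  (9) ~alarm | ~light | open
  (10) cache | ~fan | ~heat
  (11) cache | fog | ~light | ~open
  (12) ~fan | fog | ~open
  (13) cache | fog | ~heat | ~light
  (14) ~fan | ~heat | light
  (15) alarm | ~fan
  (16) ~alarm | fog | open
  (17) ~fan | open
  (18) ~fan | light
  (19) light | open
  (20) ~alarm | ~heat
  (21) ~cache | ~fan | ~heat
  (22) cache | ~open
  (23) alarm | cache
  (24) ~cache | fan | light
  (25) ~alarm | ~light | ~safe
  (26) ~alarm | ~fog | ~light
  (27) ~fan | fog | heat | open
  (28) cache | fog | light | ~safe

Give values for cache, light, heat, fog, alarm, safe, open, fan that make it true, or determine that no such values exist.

cache: True; light: True; heat: True; fog: True; alarm: False; safe: True; open: False; fan: False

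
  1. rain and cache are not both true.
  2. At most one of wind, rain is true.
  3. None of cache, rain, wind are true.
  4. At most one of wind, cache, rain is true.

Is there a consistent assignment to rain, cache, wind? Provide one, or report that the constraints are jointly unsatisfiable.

rain: False; cache: False; wind: False

  (1) rain=F, cache=F — not both ✓
  (2) {wind, rain}: 0 true — at most one ✓
  (3) {cache, rain, wind}: 0 true — none ✓
  (4) {wind, cache, rain}: 0 true — at most one ✓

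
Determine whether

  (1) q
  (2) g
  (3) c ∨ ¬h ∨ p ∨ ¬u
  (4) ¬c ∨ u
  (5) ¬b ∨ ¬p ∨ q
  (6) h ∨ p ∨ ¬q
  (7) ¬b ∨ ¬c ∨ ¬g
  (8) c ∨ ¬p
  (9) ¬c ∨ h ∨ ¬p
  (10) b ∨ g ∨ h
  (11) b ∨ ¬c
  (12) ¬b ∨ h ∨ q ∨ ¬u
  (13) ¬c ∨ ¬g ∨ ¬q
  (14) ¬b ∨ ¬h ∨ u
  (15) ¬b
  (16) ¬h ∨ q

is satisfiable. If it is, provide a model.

c = False, p = False, u = False, q = True, h = True, g = True, b = False

Unit clause (q) forces q = True.
Unit clause (g) forces g = True.
In (¬c ∨ ¬g ∨ ¬q) only ¬c is left, so c = False.
Unit clause (¬b) forces b = False.
In (c ∨ ¬p) only ¬p is left, so p = False.
In (h ∨ p ∨ ¬q) only h is left, so h = True.
In (c ∨ ¬h ∨ p ∨ ¬u) only ¬u is left, so u = False.
All clauses satisfied.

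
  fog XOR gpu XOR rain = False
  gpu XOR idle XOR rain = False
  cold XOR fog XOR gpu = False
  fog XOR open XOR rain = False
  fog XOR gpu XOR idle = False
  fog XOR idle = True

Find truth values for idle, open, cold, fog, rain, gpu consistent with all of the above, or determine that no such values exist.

Unsatisfiable — no assignment works.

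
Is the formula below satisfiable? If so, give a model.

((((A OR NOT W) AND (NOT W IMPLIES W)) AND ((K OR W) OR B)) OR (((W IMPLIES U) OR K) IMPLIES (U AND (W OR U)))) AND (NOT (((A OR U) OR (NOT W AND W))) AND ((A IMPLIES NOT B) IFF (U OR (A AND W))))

No satisfying assignment exists.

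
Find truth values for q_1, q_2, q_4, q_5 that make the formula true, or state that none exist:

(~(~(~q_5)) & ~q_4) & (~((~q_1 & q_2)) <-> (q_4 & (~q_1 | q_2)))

q_1: False, q_2: True, q_4: False, q_5: False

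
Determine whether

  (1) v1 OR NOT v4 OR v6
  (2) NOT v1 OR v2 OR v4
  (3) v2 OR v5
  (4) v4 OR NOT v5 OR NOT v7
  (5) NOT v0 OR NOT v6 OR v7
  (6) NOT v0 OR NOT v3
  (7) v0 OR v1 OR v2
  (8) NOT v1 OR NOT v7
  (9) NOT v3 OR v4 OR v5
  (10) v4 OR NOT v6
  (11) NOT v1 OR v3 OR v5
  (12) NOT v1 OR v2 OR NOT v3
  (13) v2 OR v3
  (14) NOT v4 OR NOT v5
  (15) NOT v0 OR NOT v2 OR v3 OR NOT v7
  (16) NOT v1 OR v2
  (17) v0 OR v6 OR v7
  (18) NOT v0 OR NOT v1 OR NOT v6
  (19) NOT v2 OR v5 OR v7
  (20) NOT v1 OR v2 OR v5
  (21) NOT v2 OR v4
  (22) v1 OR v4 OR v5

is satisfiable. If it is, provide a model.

Set v0 = False.
Set v1 = False.
  then (v0 OR v1 OR v2) forces v2 = True.
  then (NOT v2 OR v4) forces v4 = True.
  then (v1 OR NOT v4 OR v6) forces v6 = True.
  then (NOT v4 OR NOT v5) forces v5 = False.
  then (NOT v2 OR v5 OR v7) forces v7 = True.
Set v3 = True.
All clauses satisfied.

v0 = False, v1 = False, v2 = True, v3 = True, v4 = True, v5 = False, v6 = True, v7 = True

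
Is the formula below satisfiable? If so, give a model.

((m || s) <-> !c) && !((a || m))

c: False, a: False, m: False, s: True

  (m || s) <-> !c = True
    m || s = True
    !c = True
  !((a || m)) = True
    a || m = False
Both conjuncts True, so the formula holds.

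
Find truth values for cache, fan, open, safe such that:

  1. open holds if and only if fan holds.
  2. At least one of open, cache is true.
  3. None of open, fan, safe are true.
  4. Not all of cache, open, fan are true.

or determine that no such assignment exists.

cache: True; fan: False; open: False; safe: False

  (1) open=F, fan=F — same ✓
  (2) {open, cache}: 1 true — at least one ✓
  (3) {open, fan, safe}: 0 true — none ✓
  (4) {cache, open, fan}: 1/3 true — not all ✓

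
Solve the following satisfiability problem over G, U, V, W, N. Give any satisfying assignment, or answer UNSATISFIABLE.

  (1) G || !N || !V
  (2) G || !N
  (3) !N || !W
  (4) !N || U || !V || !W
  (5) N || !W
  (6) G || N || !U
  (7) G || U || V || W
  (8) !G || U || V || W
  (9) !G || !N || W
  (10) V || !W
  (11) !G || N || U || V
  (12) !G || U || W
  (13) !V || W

G: True, U: True, V: False, W: False, N: False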